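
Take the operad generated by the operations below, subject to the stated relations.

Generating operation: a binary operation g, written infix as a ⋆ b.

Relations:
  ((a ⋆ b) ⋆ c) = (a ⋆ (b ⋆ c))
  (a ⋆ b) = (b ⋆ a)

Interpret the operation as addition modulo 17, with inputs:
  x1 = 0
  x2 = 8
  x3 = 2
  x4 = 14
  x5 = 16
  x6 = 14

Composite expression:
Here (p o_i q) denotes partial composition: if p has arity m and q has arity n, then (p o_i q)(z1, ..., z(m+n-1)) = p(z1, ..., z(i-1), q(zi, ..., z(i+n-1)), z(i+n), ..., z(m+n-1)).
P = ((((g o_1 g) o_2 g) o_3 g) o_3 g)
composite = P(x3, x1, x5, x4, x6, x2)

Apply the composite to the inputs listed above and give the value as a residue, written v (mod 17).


(x5 ⋆ x4) = 13
((x5 ⋆ x4) ⋆ x6) = 10
(x1 ⋆ ((x5 ⋆ x4) ⋆ x6)) = 10
(x3 ⋆ (x1 ⋆ ((x5 ⋆ x4) ⋆ x6))) = 12
((x3 ⋆ (x1 ⋆ ((x5 ⋆ x4) ⋆ x6))) ⋆ x2) = 3

3 (mod 17)


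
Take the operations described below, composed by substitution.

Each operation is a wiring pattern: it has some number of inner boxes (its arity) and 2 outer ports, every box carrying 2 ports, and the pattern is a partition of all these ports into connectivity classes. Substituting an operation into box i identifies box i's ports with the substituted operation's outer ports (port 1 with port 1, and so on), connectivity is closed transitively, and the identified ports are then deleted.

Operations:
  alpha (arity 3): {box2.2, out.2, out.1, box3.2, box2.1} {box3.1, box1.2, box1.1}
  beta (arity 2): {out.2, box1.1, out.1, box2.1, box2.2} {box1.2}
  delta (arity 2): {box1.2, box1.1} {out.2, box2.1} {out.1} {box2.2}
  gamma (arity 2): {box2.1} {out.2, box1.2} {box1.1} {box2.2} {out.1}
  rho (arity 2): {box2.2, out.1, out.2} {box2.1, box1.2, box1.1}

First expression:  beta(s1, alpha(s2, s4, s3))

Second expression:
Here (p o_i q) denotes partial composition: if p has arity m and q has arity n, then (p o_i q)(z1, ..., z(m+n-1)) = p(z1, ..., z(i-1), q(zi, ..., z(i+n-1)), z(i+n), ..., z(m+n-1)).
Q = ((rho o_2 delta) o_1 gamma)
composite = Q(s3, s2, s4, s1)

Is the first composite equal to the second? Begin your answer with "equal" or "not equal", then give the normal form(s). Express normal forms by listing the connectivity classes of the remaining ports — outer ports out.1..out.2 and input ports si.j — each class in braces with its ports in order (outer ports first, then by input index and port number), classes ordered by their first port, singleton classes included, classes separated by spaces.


not equal — first {out.1, out.2, s1.1, s3.2, s4.1, s4.2} {s1.2} {s2.1, s2.2, s3.1}, second {out.1, out.2, s1.1} {s1.2} {s2.1} {s2.2} {s3.1} {s3.2} {s4.1, s4.2}

The first expression reduces to {out.1, out.2, s1.1, s3.2, s4.1, s4.2} {s1.2} {s2.1, s2.2, s3.1}
The second expression reduces to {out.1, out.2, s1.1} {s1.2} {s2.1} {s2.2} {s3.1} {s3.2} {s4.1, s4.2}
The normal forms differ: not equal.


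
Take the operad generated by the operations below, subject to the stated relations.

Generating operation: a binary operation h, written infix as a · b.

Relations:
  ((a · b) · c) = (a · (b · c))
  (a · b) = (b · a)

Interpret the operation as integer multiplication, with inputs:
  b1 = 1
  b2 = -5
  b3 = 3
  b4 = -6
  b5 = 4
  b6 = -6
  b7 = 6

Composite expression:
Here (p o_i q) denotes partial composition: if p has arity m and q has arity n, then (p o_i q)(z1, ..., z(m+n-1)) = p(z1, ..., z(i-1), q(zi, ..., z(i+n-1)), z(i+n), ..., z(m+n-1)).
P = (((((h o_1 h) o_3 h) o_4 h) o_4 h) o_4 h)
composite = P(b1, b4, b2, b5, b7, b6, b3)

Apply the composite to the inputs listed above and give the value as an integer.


-12960

(b1 · b4) = -6
(b5 · b7) = 24
((b5 · b7) · b6) = -144
(((b5 · b7) · b6) · b3) = -432
(b2 · (((b5 · b7) · b6) · b3)) = 2160
((b1 · b4) · (b2 · (((b5 · b7) · b6) · b3))) = -12960


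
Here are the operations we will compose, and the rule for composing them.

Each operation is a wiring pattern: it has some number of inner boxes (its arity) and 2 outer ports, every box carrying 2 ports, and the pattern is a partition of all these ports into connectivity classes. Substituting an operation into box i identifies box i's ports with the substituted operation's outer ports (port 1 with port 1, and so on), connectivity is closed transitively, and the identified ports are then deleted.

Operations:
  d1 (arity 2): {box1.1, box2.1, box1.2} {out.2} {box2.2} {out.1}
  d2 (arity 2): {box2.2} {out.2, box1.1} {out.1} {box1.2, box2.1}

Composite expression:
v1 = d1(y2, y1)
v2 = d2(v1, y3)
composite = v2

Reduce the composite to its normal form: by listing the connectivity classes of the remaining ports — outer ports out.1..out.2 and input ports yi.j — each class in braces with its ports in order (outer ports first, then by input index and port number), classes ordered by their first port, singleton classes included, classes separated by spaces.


{out.1} {out.2} {y1.1, y2.1, y2.2} {y1.2} {y3.1} {y3.2}


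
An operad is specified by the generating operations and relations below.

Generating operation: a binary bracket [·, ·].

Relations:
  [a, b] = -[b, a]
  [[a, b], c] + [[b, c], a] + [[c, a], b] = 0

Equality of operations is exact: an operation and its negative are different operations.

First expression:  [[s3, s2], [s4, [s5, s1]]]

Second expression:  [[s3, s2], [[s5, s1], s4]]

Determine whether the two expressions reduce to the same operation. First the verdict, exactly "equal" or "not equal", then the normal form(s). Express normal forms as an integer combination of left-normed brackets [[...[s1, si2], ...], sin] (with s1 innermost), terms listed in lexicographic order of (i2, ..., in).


not equal: they reduce to [[[[s1, s5], s4], s2], s3] - [[[[s1, s5], s4], s3], s2] and -[[[[s1, s5], s4], s2], s3] + [[[[s1, s5], s4], s3], s2]

The first expression reduces to [[[[s1, s5], s4], s2], s3] - [[[[s1, s5], s4], s3], s2]
The second expression reduces to -[[[[s1, s5], s4], s2], s3] + [[[[s1, s5], s4], s3], s2]
The normal forms differ: not equal.


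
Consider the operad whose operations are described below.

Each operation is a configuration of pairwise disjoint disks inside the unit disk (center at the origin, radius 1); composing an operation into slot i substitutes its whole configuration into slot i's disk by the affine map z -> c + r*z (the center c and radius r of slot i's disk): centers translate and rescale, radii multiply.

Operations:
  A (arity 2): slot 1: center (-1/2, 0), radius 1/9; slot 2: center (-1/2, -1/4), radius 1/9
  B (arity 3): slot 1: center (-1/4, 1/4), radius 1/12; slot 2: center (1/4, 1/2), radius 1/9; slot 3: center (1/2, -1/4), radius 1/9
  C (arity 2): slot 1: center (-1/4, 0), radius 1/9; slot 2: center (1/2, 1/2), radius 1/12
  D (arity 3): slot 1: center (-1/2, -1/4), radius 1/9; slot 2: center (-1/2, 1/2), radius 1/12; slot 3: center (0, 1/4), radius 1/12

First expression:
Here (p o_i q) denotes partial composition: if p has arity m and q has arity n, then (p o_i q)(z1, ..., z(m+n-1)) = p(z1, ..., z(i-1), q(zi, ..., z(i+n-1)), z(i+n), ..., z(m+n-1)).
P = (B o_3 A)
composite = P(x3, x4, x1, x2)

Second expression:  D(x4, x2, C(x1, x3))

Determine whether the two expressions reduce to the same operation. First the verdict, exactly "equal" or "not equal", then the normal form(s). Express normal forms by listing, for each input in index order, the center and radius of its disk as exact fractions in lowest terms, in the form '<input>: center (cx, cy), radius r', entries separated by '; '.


Reducing the first expression gives x1: center (4/9, -1/4), radius 1/81; x2: center (4/9, -5/18), radius 1/81; x3: center (-1/4, 1/4), radius 1/12; x4: center (1/4, 1/2), radius 1/9
Reducing the second expression gives x1: center (-1/48, 1/4), radius 1/108; x2: center (-1/2, 1/2), radius 1/12; x3: center (1/24, 7/24), radius 1/144; x4: center (-1/2, -1/4), radius 1/9
They disagree, so not equal.

not equal: they reduce to x1: center (4/9, -1/4), radius 1/81; x2: center (4/9, -5/18), radius 1/81; x3: center (-1/4, 1/4), radius 1/12; x4: center (1/4, 1/2), radius 1/9 and x1: center (-1/48, 1/4), radius 1/108; x2: center (-1/2, 1/2), radius 1/12; x3: center (1/24, 7/24), radius 1/144; x4: center (-1/2, -1/4), radius 1/9


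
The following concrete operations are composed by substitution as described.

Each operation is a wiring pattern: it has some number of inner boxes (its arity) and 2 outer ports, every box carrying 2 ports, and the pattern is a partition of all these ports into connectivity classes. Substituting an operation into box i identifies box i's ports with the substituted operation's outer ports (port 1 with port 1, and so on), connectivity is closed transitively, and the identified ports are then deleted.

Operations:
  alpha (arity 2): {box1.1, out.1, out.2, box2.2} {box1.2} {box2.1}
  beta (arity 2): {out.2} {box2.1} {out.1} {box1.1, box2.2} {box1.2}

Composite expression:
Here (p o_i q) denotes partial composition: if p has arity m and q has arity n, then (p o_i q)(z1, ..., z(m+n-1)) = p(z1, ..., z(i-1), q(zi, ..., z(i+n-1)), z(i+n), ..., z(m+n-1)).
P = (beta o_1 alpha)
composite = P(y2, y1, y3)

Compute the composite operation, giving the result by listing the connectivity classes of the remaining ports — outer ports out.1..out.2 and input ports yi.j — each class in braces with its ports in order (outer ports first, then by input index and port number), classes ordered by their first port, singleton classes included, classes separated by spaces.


{out.1} {out.2} {y1.1} {y1.2, y2.1, y3.2} {y2.2} {y3.1}

Two ports join when wires chain via beta-identified ports.
stage alpha: inputs (y2, y1), connectivity {out.1, out.2, y1.2, y2.1} {y1.1} {y2.2}, out.j its boundary
stage beta: inputs (y2, y1, y3), connectivity {out.1} {out.2} {y1.1} {y1.2, y2.1, y3.2} {y2.2} {y3.1}, out.j its boundary


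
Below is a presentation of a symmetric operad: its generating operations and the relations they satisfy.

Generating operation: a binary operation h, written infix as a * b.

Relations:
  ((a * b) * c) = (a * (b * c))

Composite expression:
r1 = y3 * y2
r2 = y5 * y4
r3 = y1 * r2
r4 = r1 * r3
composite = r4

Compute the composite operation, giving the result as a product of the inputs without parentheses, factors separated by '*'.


y3 * y2 * y1 * y5 * y4

All parenthesizations of h agree; list the y-inputs left to right.
(y3 * y2) unparenthesizes to y3 * y2
(y5 * y4) unparenthesizes to y5 * y4
(y1 * (y5 * y4)) unparenthesizes to y1 * y5 * y4
((y3 * y2) * (y1 * (y5 * y4))) unparenthesizes to y3 * y2 * y1 * y5 * y4


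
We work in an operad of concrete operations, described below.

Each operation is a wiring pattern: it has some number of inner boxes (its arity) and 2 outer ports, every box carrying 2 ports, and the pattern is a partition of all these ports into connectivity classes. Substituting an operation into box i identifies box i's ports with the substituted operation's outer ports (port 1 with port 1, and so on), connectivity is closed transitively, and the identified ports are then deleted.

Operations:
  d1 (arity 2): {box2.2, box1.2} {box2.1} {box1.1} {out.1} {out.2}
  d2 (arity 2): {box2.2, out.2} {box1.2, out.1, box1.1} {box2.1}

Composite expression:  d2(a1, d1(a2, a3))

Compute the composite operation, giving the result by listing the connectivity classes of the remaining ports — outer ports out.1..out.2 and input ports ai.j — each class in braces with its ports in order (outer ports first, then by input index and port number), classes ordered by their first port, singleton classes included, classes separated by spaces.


{out.1, a1.1, a1.2} {out.2} {a2.1} {a2.2, a3.2} {a3.1}

Two ports join when wires chain via d2-identified ports.
after d1, the pattern on (a2, a3) reads {out.1} {out.2} {a2.1} {a2.2, a3.2} {a3.1} (out.j = its outer ports)
after d2, the pattern on (a1, a2, a3) reads {out.1, a1.1, a1.2} {out.2} {a2.1} {a2.2, a3.2} {a3.1} (out.j = its outer ports)


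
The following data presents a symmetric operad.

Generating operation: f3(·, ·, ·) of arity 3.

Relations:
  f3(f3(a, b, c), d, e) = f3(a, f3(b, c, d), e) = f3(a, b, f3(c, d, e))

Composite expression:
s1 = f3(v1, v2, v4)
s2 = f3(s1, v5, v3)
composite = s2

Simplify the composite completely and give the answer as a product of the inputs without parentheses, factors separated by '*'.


v1 * v2 * v4 * v5 * v3

Under associativity of f3, the answer is the v's in reading order.
f3(v1, v2, v4) spells out as v1 * v2 * v4
f3(f3(v1, v2, v4), v5, v3) spells out as v1 * v2 * v4 * v5 * v3


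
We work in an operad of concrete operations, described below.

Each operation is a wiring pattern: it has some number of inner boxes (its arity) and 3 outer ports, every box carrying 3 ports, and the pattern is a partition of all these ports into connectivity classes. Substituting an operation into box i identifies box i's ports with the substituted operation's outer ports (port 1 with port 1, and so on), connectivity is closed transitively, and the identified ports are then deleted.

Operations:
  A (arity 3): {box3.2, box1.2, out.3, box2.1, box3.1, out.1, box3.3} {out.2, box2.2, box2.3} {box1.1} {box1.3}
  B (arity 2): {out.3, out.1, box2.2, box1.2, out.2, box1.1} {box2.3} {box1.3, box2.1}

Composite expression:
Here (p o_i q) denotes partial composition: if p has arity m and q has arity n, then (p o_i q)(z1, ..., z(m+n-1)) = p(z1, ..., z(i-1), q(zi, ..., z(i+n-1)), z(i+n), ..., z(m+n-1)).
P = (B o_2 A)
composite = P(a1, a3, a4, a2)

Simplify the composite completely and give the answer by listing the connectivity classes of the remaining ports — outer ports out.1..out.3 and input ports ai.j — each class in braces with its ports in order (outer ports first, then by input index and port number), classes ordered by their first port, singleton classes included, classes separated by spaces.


{out.1, out.2, out.3, a1.1, a1.2, a4.2, a4.3} {a1.3, a2.1, a2.2, a2.3, a3.2, a4.1} {a3.1} {a3.3}

Reachability decides: close wires over B-identified ports.
A over (a3, a4, a2) gives {out.1, out.3, a2.1, a2.2, a2.3, a3.2, a4.1} {out.2, a4.2, a4.3} {a3.1} {a3.3}, out.j being that stage's outer ports
B over (a1, a3, a4, a2) gives {out.1, out.2, out.3, a1.1, a1.2, a4.2, a4.3} {a1.3, a2.1, a2.2, a2.3, a3.2, a4.1} {a3.1} {a3.3}, out.j being that stage's outer ports


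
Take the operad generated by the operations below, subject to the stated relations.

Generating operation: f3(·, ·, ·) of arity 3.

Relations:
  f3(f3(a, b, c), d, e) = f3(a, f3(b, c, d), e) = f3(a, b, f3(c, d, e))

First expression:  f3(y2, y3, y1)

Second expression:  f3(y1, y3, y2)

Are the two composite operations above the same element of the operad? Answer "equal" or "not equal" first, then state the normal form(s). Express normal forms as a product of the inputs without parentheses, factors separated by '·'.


not equal; first: y2 · y3 · y1; second: y1 · y3 · y2

In normal form, the first expression is y2 · y3 · y1
In normal form, the second expression is y1 · y3 · y2
No match — not equal.


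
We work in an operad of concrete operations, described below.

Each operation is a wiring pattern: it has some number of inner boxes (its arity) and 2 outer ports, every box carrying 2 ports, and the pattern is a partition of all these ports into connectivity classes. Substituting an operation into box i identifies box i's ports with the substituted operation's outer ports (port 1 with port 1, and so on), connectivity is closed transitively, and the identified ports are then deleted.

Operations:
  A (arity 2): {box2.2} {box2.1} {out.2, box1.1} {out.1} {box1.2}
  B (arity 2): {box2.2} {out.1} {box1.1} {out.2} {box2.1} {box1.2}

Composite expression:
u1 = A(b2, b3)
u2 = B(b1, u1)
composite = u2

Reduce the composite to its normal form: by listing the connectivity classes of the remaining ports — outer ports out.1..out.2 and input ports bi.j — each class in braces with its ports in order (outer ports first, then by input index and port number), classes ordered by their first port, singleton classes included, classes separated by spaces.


{out.1} {out.2} {b1.1} {b1.2} {b2.1} {b2.2} {b3.1} {b3.2}

Two ports join when wires chain via B-identified ports.
stage A: inputs (b2, b3), connectivity {out.1} {out.2, b2.1} {b2.2} {b3.1} {b3.2}, out.j its boundary
stage B: inputs (b1, b2, b3), connectivity {out.1} {out.2} {b1.1} {b1.2} {b2.1} {b2.2} {b3.1} {b3.2}, out.j its boundary


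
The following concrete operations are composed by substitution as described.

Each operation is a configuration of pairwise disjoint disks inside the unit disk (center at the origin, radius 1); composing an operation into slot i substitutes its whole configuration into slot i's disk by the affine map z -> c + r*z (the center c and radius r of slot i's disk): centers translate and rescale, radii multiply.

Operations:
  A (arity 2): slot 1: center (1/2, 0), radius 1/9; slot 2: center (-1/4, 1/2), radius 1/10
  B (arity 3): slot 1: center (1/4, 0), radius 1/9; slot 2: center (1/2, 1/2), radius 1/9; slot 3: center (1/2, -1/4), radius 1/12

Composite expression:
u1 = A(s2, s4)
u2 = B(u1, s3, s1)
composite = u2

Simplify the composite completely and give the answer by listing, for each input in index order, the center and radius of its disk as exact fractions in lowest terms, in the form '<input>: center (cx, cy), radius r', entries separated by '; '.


Affine substitution under B: radii multiply and s-centers shift.
input s2: composing its 2 substitution steps yields center (11/36, 0), radius 1/81
input s4: composing its 2 substitution steps yields center (2/9, 1/18), radius 1/90
input s3: composing its 1 substitution step yields center (1/2, 1/2), radius 1/9
input s1: composing its 1 substitution step yields center (1/2, -1/4), radius 1/12

s1: center (1/2, -1/4), radius 1/12; s2: center (11/36, 0), radius 1/81; s3: center (1/2, 1/2), radius 1/9; s4: center (2/9, 1/18), radius 1/90


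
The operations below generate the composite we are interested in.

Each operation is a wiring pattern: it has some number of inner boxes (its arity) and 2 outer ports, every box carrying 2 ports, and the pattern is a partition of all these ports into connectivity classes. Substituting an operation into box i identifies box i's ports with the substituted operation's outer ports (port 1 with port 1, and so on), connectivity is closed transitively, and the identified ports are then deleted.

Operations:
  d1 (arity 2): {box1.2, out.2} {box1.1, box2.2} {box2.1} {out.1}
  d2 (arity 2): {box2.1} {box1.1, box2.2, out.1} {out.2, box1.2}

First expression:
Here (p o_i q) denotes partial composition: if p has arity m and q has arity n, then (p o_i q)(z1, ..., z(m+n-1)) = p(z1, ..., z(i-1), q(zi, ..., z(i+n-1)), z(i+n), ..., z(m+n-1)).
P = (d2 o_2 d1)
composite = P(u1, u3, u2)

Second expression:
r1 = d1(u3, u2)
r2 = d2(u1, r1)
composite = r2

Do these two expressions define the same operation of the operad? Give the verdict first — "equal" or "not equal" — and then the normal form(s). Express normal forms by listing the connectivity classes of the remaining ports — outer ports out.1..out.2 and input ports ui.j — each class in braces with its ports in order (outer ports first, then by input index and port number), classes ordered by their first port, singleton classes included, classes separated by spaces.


equal — both sides give {out.1, u1.1, u3.2} {out.2, u1.2} {u2.1} {u2.2, u3.1}

In normal form, the first expression is {out.1, u1.1, u3.2} {out.2, u1.2} {u2.1} {u2.2, u3.1}
In normal form, the second expression is {out.1, u1.1, u3.2} {out.2, u1.2} {u2.1} {u2.2, u3.1}
One common form — equal.


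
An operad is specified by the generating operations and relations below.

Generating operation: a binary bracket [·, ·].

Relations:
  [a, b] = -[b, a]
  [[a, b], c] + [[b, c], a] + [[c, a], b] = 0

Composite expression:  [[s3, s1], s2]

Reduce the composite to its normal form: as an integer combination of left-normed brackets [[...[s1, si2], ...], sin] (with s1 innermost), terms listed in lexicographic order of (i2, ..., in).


-[[s1, s3], s2]


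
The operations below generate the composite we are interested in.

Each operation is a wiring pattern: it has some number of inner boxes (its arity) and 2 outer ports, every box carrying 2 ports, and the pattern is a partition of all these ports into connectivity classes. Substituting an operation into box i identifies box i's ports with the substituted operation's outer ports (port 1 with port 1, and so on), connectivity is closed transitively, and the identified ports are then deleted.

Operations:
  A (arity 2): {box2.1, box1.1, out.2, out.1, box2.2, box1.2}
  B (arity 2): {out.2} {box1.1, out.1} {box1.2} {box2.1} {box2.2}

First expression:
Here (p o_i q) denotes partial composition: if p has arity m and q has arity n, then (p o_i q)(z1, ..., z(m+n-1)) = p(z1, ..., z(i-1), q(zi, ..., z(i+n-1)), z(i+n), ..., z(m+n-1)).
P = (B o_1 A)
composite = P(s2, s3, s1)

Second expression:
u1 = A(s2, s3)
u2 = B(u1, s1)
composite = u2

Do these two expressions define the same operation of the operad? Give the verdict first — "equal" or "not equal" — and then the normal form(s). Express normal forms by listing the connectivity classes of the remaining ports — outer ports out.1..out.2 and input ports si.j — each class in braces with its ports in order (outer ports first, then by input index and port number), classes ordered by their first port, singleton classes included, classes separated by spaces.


In normal form, the first expression is {out.1, s2.1, s2.2, s3.1, s3.2} {out.2} {s1.1} {s1.2}
In normal form, the second expression is {out.1, s2.1, s2.2, s3.1, s3.2} {out.2} {s1.1} {s1.2}
The forms coincide; equal.

equal; both compose to {out.1, s2.1, s2.2, s3.1, s3.2} {out.2} {s1.1} {s1.2}


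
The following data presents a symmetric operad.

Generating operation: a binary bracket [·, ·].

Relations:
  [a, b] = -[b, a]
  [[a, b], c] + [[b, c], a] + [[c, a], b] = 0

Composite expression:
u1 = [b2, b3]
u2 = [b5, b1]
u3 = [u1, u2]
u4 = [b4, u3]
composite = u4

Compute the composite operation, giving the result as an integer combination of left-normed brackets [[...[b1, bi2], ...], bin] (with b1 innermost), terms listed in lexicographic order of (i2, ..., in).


-[[[[b1, b5], b2], b3], b4] + [[[[b1, b5], b3], b2], b4]

Skip Jacobi rewriting: expand, keep b1-initial words, read off terms.
Composite bracket: [b4, [[b2, b3], [b5, b1]]]
Full expansion: 16 signed words from ab - ba (2^4 = 16).
Collect the words opening with b1:
  b1b5b2b3b4 (sign -1) contributes -[[[[b1, b5], b2], b3], b4]
  b1b5b3b2b4 (sign +1) contributes +[[[[b1, b5], b3], b2], b4]


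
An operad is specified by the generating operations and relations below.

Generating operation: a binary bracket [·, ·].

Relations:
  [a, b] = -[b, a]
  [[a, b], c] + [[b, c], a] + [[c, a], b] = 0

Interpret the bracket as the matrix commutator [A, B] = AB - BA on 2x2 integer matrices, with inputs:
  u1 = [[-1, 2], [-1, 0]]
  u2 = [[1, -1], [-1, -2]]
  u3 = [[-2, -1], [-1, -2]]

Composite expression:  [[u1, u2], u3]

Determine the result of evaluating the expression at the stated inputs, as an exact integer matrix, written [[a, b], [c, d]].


[[1, 6], [-6, -1]]

[u1, u2] = [[-3, -5], [-4, 3]]
[[u1, u2], u3] = [[1, 6], [-6, -1]]


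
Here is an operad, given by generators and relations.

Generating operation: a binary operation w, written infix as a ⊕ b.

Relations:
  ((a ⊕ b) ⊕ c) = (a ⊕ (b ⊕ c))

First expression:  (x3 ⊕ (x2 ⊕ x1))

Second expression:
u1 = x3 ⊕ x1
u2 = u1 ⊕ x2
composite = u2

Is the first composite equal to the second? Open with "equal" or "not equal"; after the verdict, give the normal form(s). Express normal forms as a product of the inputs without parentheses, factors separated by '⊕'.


not equal; the first gives x3 ⊕ x2 ⊕ x1 and the second x3 ⊕ x1 ⊕ x2


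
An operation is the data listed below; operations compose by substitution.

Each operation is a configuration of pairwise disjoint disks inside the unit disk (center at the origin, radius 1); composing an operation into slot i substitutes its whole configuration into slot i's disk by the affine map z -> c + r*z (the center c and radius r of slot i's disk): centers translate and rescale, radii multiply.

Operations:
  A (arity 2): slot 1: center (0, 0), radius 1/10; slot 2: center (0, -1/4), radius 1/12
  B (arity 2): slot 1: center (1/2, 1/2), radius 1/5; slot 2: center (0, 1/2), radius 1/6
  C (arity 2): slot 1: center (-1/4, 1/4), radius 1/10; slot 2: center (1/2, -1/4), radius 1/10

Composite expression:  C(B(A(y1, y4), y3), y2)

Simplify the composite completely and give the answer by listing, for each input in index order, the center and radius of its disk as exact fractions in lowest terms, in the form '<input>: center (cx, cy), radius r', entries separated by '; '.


Affine substitution under C: radii multiply and y-centers shift.
input y1: applying the 3 nested substitutions gives center (-1/5, 3/10), radius 1/500
input y4: applying the 3 nested substitutions gives center (-1/5, 59/200), radius 1/600
input y3: applying the 2 nested substitutions gives center (-1/4, 3/10), radius 1/60
input y2: applying the 1 nested substitution gives center (1/2, -1/4), radius 1/10

y1: center (-1/5, 3/10), radius 1/500; y2: center (1/2, -1/4), radius 1/10; y3: center (-1/4, 3/10), radius 1/60; y4: center (-1/5, 59/200), radius 1/600


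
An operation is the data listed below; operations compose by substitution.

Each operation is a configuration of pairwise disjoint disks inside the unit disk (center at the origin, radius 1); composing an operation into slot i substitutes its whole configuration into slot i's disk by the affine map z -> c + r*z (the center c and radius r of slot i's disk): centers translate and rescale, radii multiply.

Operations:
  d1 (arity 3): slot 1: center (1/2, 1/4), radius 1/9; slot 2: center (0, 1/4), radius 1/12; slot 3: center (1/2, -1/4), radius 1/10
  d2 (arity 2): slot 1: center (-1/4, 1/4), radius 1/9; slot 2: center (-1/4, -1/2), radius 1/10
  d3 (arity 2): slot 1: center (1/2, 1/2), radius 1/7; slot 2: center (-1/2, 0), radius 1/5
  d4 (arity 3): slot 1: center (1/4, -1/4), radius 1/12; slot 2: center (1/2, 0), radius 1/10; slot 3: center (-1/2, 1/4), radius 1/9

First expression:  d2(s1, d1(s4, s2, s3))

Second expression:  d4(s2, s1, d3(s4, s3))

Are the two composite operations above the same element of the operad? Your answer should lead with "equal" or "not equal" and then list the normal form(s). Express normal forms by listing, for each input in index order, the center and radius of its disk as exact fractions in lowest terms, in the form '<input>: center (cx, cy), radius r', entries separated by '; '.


Reducing the first expression gives s1: center (-1/4, 1/4), radius 1/9; s2: center (-1/4, -19/40), radius 1/120; s3: center (-1/5, -21/40), radius 1/100; s4: center (-1/5, -19/40), radius 1/90
Reducing the second expression gives s1: center (1/2, 0), radius 1/10; s2: center (1/4, -1/4), radius 1/12; s3: center (-5/9, 1/4), radius 1/45; s4: center (-4/9, 11/36), radius 1/63
No match — not equal.

not equal; the first gives s1: center (-1/4, 1/4), radius 1/9; s2: center (-1/4, -19/40), radius 1/120; s3: center (-1/5, -21/40), radius 1/100; s4: center (-1/5, -19/40), radius 1/90 and the second s1: center (1/2, 0), radius 1/10; s2: center (1/4, -1/4), radius 1/12; s3: center (-5/9, 1/4), radius 1/45; s4: center (-4/9, 11/36), radius 1/63


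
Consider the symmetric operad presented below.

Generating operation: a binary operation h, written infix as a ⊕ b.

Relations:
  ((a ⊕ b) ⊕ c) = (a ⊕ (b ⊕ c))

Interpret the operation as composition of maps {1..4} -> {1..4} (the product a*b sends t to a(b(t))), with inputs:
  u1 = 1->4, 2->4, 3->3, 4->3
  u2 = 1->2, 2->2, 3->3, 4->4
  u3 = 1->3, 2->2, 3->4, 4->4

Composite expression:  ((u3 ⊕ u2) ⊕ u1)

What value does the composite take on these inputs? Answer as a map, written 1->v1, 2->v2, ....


1->4, 2->4, 3->4, 4->4

(u3 ⊕ u2) = 1->2, 2->2, 3->4, 4->4
((u3 ⊕ u2) ⊕ u1) = 1->4, 2->4, 3->4, 4->4


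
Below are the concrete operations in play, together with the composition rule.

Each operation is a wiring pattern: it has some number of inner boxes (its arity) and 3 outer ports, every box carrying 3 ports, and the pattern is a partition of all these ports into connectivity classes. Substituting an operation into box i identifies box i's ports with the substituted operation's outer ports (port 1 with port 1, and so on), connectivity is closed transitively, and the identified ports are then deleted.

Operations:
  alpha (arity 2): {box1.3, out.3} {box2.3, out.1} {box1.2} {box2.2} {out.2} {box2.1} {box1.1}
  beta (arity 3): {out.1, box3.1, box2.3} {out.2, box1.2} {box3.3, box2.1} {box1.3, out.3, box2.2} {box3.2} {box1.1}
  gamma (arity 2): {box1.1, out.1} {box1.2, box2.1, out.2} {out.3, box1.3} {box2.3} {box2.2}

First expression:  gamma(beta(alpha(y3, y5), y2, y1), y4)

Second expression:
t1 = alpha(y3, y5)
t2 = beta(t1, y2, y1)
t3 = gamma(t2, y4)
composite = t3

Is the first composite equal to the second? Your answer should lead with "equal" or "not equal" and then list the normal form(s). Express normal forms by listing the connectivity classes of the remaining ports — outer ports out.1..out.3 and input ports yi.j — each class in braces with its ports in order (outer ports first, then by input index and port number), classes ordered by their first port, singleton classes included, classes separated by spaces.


Reducing the first expression gives {out.1, y1.1, y2.3} {out.2, y4.1} {out.3, y2.2, y3.3} {y1.2} {y1.3, y2.1} {y3.1} {y3.2} {y4.2} {y4.3} {y5.1} {y5.2} {y5.3}
Reducing the second expression gives {out.1, y1.1, y2.3} {out.2, y4.1} {out.3, y2.2, y3.3} {y1.2} {y1.3, y2.1} {y3.1} {y3.2} {y4.2} {y4.3} {y5.1} {y5.2} {y5.3}
One common form — equal.

equal; the common form is {out.1, y1.1, y2.3} {out.2, y4.1} {out.3, y2.2, y3.3} {y1.2} {y1.3, y2.1} {y3.1} {y3.2} {y4.2} {y4.3} {y5.1} {y5.2} {y5.3}


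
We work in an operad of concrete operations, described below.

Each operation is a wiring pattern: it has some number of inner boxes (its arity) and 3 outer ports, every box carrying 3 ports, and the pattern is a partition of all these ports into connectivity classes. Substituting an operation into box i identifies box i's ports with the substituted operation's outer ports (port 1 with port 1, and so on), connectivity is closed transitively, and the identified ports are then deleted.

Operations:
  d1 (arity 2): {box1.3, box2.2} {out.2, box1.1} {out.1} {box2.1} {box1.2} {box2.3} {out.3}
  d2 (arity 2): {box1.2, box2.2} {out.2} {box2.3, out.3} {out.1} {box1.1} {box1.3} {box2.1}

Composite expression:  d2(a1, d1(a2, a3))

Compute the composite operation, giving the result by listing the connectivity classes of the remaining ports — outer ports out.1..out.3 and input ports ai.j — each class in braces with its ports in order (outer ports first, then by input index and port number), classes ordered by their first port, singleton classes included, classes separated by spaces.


{out.1} {out.2} {out.3} {a1.1} {a1.2, a2.1} {a1.3} {a2.2} {a2.3, a3.2} {a3.1} {a3.3}

Connectivity passes through glued d2-boundaries; trace each wire chain.
the subtree at d1 composes to {out.1} {out.2, a2.1} {out.3} {a2.2} {a2.3, a3.2} {a3.1} {a3.3} on (a2, a3); out.j = own outer ports
the subtree at d2 composes to {out.1} {out.2} {out.3} {a1.1} {a1.2, a2.1} {a1.3} {a2.2} {a2.3, a3.2} {a3.1} {a3.3} on (a1, a2, a3); out.j = own outer ports


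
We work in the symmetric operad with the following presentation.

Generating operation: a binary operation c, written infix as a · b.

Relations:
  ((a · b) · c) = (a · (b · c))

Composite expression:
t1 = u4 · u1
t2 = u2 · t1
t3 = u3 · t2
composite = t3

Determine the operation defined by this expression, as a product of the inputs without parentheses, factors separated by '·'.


u3 · u2 · u4 · u1

Under associativity of c, the answer is the u's in reading order.
(u4 · u1) flattens to u4 · u1
(u2 · (u4 · u1)) flattens to u2 · u4 · u1
(u3 · (u2 · (u4 · u1))) flattens to u3 · u2 · u4 · u1


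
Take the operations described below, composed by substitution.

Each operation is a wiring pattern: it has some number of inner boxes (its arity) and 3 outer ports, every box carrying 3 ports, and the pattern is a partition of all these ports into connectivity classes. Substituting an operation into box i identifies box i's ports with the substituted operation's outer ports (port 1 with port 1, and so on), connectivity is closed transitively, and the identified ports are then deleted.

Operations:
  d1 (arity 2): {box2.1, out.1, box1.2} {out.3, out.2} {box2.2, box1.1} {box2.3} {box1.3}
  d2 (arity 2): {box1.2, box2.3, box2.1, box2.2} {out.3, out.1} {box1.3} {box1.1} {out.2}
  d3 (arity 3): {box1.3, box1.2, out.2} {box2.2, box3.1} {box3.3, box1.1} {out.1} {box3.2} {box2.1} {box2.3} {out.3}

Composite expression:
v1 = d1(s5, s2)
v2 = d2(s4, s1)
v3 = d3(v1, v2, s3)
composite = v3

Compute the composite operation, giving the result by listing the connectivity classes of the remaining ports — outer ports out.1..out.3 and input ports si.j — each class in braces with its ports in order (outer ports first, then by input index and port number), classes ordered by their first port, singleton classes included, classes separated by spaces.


{out.1} {out.2} {out.3} {s1.1, s1.2, s1.3, s4.2} {s2.1, s3.3, s5.2} {s2.2, s5.1} {s2.3} {s3.1} {s3.2} {s4.1} {s4.3} {s5.3}

Reachability decides: close wires over d3-identified ports.
after d1, the pattern on (s5, s2) reads {out.1, s2.1, s5.2} {out.2, out.3} {s2.2, s5.1} {s2.3} {s5.3} (out.j = its outer ports)
after d2, the pattern on (s4, s1) reads {out.1, out.3} {out.2} {s1.1, s1.2, s1.3, s4.2} {s4.1} {s4.3} (out.j = its outer ports)
after d3, the pattern on (s5, s2, s4, s1, s3) reads {out.1} {out.2} {out.3} {s1.1, s1.2, s1.3, s4.2} {s2.1, s3.3, s5.2} {s2.2, s5.1} {s2.3} {s3.1} {s3.2} {s4.1} {s4.3} {s5.3} (out.j = its outer ports)


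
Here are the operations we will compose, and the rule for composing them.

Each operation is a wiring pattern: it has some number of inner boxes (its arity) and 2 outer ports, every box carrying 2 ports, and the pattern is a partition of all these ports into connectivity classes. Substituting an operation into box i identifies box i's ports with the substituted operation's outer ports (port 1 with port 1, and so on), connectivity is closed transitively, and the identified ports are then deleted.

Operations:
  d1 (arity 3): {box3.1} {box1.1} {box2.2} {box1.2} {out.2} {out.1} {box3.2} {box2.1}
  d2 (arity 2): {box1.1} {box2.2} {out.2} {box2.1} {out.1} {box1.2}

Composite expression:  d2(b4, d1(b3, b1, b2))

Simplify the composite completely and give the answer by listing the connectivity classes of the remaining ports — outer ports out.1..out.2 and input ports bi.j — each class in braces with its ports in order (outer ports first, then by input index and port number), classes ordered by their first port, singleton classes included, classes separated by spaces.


Reachability decides: close wires over d2-identified ports.
through d1, on inputs (b3, b1, b2): {out.1} {out.2} {b1.1} {b1.2} {b2.1} {b2.2} {b3.1} {b3.2} (out.j = stage outer ports)
through d2, on inputs (b4, b3, b1, b2): {out.1} {out.2} {b1.1} {b1.2} {b2.1} {b2.2} {b3.1} {b3.2} {b4.1} {b4.2} (out.j = stage outer ports)

{out.1} {out.2} {b1.1} {b1.2} {b2.1} {b2.2} {b3.1} {b3.2} {b4.1} {b4.2}


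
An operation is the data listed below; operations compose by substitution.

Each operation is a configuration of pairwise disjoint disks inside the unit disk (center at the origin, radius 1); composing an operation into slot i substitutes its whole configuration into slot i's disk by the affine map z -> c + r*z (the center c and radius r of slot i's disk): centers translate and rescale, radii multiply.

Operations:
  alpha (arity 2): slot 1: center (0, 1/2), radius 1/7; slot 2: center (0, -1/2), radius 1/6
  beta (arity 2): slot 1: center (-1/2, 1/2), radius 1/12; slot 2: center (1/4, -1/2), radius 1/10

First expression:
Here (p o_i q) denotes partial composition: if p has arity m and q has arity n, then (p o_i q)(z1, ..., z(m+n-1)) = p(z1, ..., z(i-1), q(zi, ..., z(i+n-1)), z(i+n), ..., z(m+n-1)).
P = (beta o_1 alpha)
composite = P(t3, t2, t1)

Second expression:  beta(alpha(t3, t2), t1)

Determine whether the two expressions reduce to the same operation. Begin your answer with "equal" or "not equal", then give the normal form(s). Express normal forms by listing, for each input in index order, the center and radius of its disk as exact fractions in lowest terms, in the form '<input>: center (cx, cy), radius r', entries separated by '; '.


equal — both sides give t1: center (1/4, -1/2), radius 1/10; t2: center (-1/2, 11/24), radius 1/72; t3: center (-1/2, 13/24), radius 1/84

Reducing the first expression gives t1: center (1/4, -1/2), radius 1/10; t2: center (-1/2, 11/24), radius 1/72; t3: center (-1/2, 13/24), radius 1/84
Reducing the second expression gives t1: center (1/4, -1/2), radius 1/10; t2: center (-1/2, 11/24), radius 1/72; t3: center (-1/2, 13/24), radius 1/84
Both agree, so they are equal.


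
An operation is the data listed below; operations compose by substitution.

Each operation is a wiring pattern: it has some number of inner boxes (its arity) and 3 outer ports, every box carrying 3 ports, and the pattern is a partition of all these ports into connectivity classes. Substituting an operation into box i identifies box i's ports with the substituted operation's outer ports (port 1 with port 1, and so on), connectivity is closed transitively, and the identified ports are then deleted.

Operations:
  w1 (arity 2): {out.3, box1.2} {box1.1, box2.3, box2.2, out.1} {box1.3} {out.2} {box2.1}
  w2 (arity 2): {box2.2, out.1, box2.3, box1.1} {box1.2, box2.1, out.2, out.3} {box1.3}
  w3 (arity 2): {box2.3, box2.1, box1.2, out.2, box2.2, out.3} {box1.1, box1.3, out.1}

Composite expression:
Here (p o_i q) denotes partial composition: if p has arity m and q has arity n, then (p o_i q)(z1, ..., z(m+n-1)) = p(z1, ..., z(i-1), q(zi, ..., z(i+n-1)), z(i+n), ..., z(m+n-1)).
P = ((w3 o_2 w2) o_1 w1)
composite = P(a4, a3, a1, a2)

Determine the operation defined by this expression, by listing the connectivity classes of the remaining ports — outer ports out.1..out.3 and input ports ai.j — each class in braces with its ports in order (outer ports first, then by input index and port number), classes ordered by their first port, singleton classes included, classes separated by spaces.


{out.1, a3.2, a3.3, a4.1, a4.2} {out.2, out.3, a1.1, a1.2, a2.1, a2.2, a2.3} {a1.3} {a3.1} {a4.3}

After gluing at w3, chains via deleted ports link the a-ports.
after w1, the pattern on (a4, a3) reads {out.1, a3.2, a3.3, a4.1} {out.2} {out.3, a4.2} {a3.1} {a4.3} (out.j = its outer ports)
after w2, the pattern on (a1, a2) reads {out.1, a1.1, a2.2, a2.3} {out.2, out.3, a1.2, a2.1} {a1.3} (out.j = its outer ports)
after w3, the pattern on (a4, a3, a1, a2) reads {out.1, a3.2, a3.3, a4.1, a4.2} {out.2, out.3, a1.1, a1.2, a2.1, a2.2, a2.3} {a1.3} {a3.1} {a4.3} (out.j = its outer ports)


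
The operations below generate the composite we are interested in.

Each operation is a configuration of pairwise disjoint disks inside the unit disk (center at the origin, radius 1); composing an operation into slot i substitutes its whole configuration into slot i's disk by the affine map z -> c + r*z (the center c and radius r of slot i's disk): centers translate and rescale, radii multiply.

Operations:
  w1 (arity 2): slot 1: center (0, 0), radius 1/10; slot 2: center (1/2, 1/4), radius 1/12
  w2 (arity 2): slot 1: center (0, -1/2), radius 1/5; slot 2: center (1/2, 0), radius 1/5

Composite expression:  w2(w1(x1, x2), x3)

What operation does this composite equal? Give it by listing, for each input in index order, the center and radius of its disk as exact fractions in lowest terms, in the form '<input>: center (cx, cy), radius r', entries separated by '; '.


Below w2, radii multiply path by path; the x-disk centers shift.
for x1, the 2-step affine chain lands on center (0, -1/2), radius 1/50
for x2, the 2-step affine chain lands on center (1/10, -9/20), radius 1/60
for x3, the 1-step affine chain lands on center (1/2, 0), radius 1/5

x1: center (0, -1/2), radius 1/50; x2: center (1/10, -9/20), radius 1/60; x3: center (1/2, 0), radius 1/5
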